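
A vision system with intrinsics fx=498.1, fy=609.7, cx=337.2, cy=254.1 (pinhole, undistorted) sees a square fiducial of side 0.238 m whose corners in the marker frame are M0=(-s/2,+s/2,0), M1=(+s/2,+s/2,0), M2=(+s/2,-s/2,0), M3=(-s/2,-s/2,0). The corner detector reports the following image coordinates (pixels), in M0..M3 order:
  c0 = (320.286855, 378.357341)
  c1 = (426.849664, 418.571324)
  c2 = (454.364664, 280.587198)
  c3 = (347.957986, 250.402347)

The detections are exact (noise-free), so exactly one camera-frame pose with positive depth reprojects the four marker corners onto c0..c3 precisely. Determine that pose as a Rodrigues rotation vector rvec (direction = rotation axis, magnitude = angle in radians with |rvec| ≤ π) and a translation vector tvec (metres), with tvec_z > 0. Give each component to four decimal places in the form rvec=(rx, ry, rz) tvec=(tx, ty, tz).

rvec=(-0.1285, 0.3071, 0.2440) tvec=(0.1035, 0.1337, 1.0641)

Intrinsics K: fx=498.1, fy=609.7, cx=337.2, cy=254.1
Marker side s = 0.238 m; corners in marker frame (Z=0):
  M0 = (-0.1190, +0.1190, 0)
  M1 = (+0.1190, +0.1190, 0)
  M2 = (+0.1190, -0.1190, 0)
  M3 = (-0.1190, -0.1190, 0)
Detected image corners:
  c0 = (320.286855, 378.357341) px
  c1 = (426.849664, 418.571324) px
  c2 = (454.364664, 280.587198) px
  c3 = (347.957986, 250.402347) px
Planar DLT: solve 8×8 A·h = b for H (H[2,2]=1):
  H  [+333.12376 -147.95025 +385.63110]
  H  [+49.74250 +530.52996 +330.70802]
  H  [-0.29504 -0.08261 +1.00000]
B = K⁻¹H; ‖b₁‖=0.939797, ‖b₂‖=0.939797; λ = 2/(‖b₁‖+‖b₂‖) = 1.064059, sign → tz>0 ⇒ λ=+1.064059
r₁ = λ·B[:,0] = (+0.92416,+0.21765,-0.31394); r₂ = λ·B[:,1] = (-0.25655,+0.96253,-0.08791)
r₃ = r₁×r₂ = (+0.28304,+0.16178,+0.94536); SVD([r₁ r₂ r₃]) → R = UVᵀ:
  R  [+0.92416 -0.25655 +0.28304]
  R  [+0.21765 +0.96253 +0.16178]
  R  [-0.31394 -0.08791 +0.94536]
t = (+0.10346, +0.13370, +1.06406) m
tr R = 2.832050; θ = arccos((tr R − 1)/2) = 0.412740 rad = 23.648°
axis k = ((R−Rᵀ)₃₂, (R−Rᵀ)₁₃, (R−Rᵀ)₂₁) / (2 sinθ) = (-0.311233, +0.744142, +0.591089)
rvec = θ·k = (-0.128458, +0.307137, +0.243966)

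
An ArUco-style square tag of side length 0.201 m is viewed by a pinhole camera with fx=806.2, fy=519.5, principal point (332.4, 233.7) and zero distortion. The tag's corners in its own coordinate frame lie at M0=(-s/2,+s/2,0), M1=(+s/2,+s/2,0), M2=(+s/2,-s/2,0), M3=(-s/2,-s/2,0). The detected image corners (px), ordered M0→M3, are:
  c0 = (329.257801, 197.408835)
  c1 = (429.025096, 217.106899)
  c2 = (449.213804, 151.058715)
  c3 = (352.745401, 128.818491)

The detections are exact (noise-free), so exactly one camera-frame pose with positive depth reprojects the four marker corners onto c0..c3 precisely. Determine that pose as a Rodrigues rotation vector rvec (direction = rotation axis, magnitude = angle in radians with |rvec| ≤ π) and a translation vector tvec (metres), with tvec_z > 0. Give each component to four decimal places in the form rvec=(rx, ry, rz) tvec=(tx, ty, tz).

Intrinsics K: fx=806.2, fy=519.5, cx=332.4, cy=233.7
Marker side s = 0.201 m; corners in marker frame (Z=0):
  M0 = (-0.1005, +0.1005, 0)
  M1 = (+0.1005, +0.1005, 0)
  M2 = (+0.1005, -0.1005, 0)
  M3 = (-0.1005, -0.1005, 0)
Detected image corners:
  c0 = (329.257801, 197.408835) px
  c1 = (429.025096, 217.106899) px
  c2 = (449.213804, 151.058715) px
  c3 = (352.745401, 128.818491) px
Planar DLT: solve 8×8 A·h = b for H (H[2,2]=1):
  H  [+575.58878 -154.22559 +391.29575]
  H  [+143.35742 +314.41199 +173.43783]
  H  [+0.22442 -0.11732 +1.00000]
B = K⁻¹H; ‖b₁‖=0.683488, ‖b₂‖=0.683488; λ = 2/(‖b₁‖+‖b₂‖) = 1.463084, sign → tz>0 ⇒ λ=+1.463084
r₁ = λ·B[:,0] = (+0.90920,+0.25603,+0.32834); r₂ = λ·B[:,1] = (-0.20911,+0.96271,-0.17165)
r₃ = r₁×r₂ = (-0.36005,+0.08741,+0.92883); SVD([r₁ r₂ r₃]) → R = UVᵀ:
  R  [+0.90920 -0.20911 -0.36005]
  R  [+0.25603 +0.96271 +0.08741]
  R  [+0.32834 -0.17165 +0.92883]
t = (+0.10688, -0.16972, +1.46308) m
tr R = 2.800733; θ = arccos((tr R − 1)/2) = 0.450185 rad = 25.794°
axis k = ((R−Rᵀ)₃₂, (R−Rᵀ)₁₃, (R−Rᵀ)₂₁) / (2 sinθ) = (-0.297679, -0.791016, +0.534491)
rvec = θ·k = (-0.134011, -0.356103, +0.240620)

rvec=(-0.1340, -0.3561, 0.2406) tvec=(0.1069, -0.1697, 1.4631)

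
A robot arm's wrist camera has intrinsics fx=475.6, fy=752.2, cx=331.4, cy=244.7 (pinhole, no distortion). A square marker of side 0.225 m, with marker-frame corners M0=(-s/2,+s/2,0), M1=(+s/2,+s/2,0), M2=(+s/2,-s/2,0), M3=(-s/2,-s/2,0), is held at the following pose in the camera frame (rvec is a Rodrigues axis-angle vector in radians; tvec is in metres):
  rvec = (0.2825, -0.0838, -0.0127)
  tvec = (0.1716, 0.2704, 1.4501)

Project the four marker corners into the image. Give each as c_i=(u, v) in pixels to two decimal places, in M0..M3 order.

c0=(350.65, 439.43) c1=(421.95, 434.29) c2=(425.87, 328.80) c3=(351.45, 332.80)

Intrinsics K: fx=475.6, fy=752.2, cx=331.4, cy=244.7
Marker side s = 0.225 m; corners in marker frame (Z=0):
  M0 = (-0.1125, +0.1125, 0)
  M1 = (+0.1125, +0.1125, 0)
  M2 = (+0.1125, -0.1125, 0)
  M3 = (-0.1125, -0.1125, 0)
rvec = (0.2825, -0.0838, -0.0127), |rvec| = θ = 0.29494 rad = 16.899°
Rodrigues: sinθ=0.29068, 1−cosθ=0.04318; R = I + sinθ·[k]× + (1−cosθ)·[k]×²:
    [+0.99643 +0.00077 -0.08437]
    [-0.02427 +0.96031 -0.27789]
    [+0.08081 +0.27895 +0.95690]
t = (0.1716, 0.2704, 1.4501) m
M0: Pc = R·M0+t = (+0.05959, +0.38116, +1.47239); u = 475.6·(+0.05959)/1.47239 + 331.4 = 350.6474, v = 752.2·(+0.38116)/1.47239 + 244.7 = 439.4254
M1: Pc = R·M1+t = (+0.28378, +0.37570, +1.49057); u = 475.6·(+0.28378)/1.49057 + 331.4 = 421.9478, v = 752.2·(+0.37570)/1.49057 + 244.7 = 434.2947
M2: Pc = R·M2+t = (+0.28361, +0.15964, +1.42781); u = 475.6·(+0.28361)/1.42781 + 331.4 = 425.8708, v = 752.2·(+0.15964)/1.42781 + 244.7 = 328.7994
M3: Pc = R·M3+t = (+0.05942, +0.16510, +1.40963); u = 475.6·(+0.05942)/1.40963 + 331.4 = 351.4463, v = 752.2·(+0.16510)/1.40963 + 244.7 = 332.7978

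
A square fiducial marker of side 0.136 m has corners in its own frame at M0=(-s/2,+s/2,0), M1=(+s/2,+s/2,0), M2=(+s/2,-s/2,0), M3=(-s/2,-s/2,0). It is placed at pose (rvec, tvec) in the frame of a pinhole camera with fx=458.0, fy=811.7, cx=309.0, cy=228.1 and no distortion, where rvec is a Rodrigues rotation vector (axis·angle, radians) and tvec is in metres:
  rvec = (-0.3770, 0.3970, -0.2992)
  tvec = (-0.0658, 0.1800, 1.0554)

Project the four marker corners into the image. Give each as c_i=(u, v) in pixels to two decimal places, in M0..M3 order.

c0=(260.30, 432.64) c1=(312.73, 402.72) c2=(300.35, 301.22) c3=(251.05, 333.60)

Intrinsics K: fx=458.0, fy=811.7, cx=309.0, cy=228.1
Marker side s = 0.136 m; corners in marker frame (Z=0):
  M0 = (-0.0680, +0.0680, 0)
  M1 = (+0.0680, +0.0680, 0)
  M2 = (+0.0680, -0.0680, 0)
  M3 = (-0.0680, -0.0680, 0)
rvec = (-0.3770, 0.3970, -0.2992), |rvec| = θ = 0.62391 rad = 35.747°
Rodrigues: sinθ=0.58421, 1−cosθ=0.18840; R = I + sinθ·[k]× + (1−cosθ)·[k]×²:
    [+0.88039 +0.20773 +0.42633]
    [-0.35260 +0.88788 +0.29552]
    [-0.31715 -0.41050 +0.85493]
t = (-0.0658, 0.1800, 1.0554) m
M0: Pc = R·M0+t = (-0.11154, +0.26435, +1.04905); u = 458.0·(-0.11154)/1.04905 + 309.0 = 260.3028, v = 811.7·(+0.26435)/1.04905 + 228.1 = 432.6422
M1: Pc = R·M1+t = (+0.00819, +0.21640, +1.00592); u = 458.0·(+0.00819)/1.00592 + 309.0 = 312.7298, v = 811.7·(+0.21640)/1.00592 + 228.1 = 402.7175
M2: Pc = R·M2+t = (-0.02006, +0.09565, +1.06175); u = 458.0·(-0.02006)/1.06175 + 309.0 = 300.3474, v = 811.7·(+0.09565)/1.06175 + 228.1 = 301.2215
M3: Pc = R·M3+t = (-0.13979, +0.14360, +1.10488); u = 458.0·(-0.13979)/1.10488 + 309.0 = 251.0528, v = 811.7·(+0.14360)/1.10488 + 228.1 = 333.5963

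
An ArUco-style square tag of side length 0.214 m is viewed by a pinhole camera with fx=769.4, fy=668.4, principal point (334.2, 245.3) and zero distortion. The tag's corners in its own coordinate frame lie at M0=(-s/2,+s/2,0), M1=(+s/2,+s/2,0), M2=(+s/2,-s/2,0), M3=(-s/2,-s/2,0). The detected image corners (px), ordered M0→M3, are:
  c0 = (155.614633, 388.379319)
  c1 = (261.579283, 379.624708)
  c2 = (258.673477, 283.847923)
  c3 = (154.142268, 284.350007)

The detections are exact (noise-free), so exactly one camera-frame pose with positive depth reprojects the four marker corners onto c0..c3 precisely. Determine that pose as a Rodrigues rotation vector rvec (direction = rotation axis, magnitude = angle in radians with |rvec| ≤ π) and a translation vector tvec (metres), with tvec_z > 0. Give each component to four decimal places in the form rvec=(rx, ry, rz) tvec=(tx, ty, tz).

Intrinsics K: fx=769.4, fy=668.4, cx=334.2, cy=245.3
Marker side s = 0.214 m; corners in marker frame (Z=0):
  M0 = (-0.1070, +0.1070, 0)
  M1 = (+0.1070, +0.1070, 0)
  M2 = (+0.1070, -0.1070, 0)
  M3 = (-0.1070, -0.1070, 0)
Detected image corners:
  c0 = (155.614633, 388.379319) px
  c1 = (261.579283, 379.624708) px
  c2 = (258.673477, 283.847923) px
  c3 = (154.142268, 284.350007) px
Planar DLT: solve 8×8 A·h = b for H (H[2,2]=1):
  H  [+571.19601 -4.49127 +209.64886]
  H  [+106.35741 +442.12814 +333.57302]
  H  [+0.38269 -0.07160 +1.00000]
B = K⁻¹H; ‖b₁‖=0.691929, ‖b₂‖=0.691929; λ = 2/(‖b₁‖+‖b₂‖) = 1.445235, sign → tz>0 ⇒ λ=+1.445235
r₁ = λ·B[:,0] = (+0.83269,+0.02699,+0.55308); r₂ = λ·B[:,1] = (+0.03651,+0.99396,-0.10348)
r₃ = r₁×r₂ = (-0.55253,+0.10636,+0.82668); SVD([r₁ r₂ r₃]) → R = UVᵀ:
  R  [+0.83269 +0.03651 -0.55253]
  R  [+0.02699 +0.99396 +0.10636]
  R  [+0.55308 -0.10348 +0.82668]
t = (-0.23396, +0.19087, +1.44523) m
tr R = 2.653334; θ = arccos((tr R − 1)/2) = 0.597638 rad = 34.242°
axis k = ((R−Rᵀ)₃₂, (R−Rᵀ)₁₃, (R−Rᵀ)₂₁) / (2 sinθ) = (-0.186467, -0.982425, -0.008460)
rvec = θ·k = (-0.111440, -0.587135, -0.005056)

rvec=(-0.1114, -0.5871, -0.0051) tvec=(-0.2340, 0.1909, 1.4452)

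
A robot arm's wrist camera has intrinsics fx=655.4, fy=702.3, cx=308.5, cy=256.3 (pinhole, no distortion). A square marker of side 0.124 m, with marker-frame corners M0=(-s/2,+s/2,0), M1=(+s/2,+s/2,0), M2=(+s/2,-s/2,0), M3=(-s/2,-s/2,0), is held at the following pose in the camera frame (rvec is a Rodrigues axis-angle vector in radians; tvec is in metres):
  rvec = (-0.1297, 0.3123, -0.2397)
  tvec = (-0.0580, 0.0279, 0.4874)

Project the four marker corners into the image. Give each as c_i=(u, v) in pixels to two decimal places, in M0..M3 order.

c0=(173.41, 402.82) c1=(326.28, 366.29) c2=(289.45, 186.74) c3=(145.13, 234.29)

Intrinsics K: fx=655.4, fy=702.3, cx=308.5, cy=256.3
Marker side s = 0.124 m; corners in marker frame (Z=0):
  M0 = (-0.0620, +0.0620, 0)
  M1 = (+0.0620, +0.0620, 0)
  M2 = (+0.0620, -0.0620, 0)
  M3 = (-0.0620, -0.0620, 0)
rvec = (-0.1297, 0.3123, -0.2397), |rvec| = θ = 0.41450 rad = 23.749°
Rodrigues: sinθ=0.40273, 1−cosθ=0.08468; R = I + sinθ·[k]× + (1−cosθ)·[k]×²:
    [+0.92361 +0.21293 +0.31876]
    [-0.25286 +0.96339 +0.08912]
    [-0.28811 -0.16291 +0.94364]
t = (-0.0580, 0.0279, 0.4874) m
M0: Pc = R·M0+t = (-0.10206, +0.10331, +0.49516); u = 655.4·(-0.10206)/0.49516 + 308.5 = 173.4099, v = 702.3·(+0.10331)/0.49516 + 256.3 = 402.8233
M1: Pc = R·M1+t = (+0.01247, +0.07195, +0.45944); u = 655.4·(+0.01247)/0.45944 + 308.5 = 326.2824, v = 702.3·(+0.07195)/0.45944 + 256.3 = 366.2880
M2: Pc = R·M2+t = (-0.01394, -0.04751, +0.47964); u = 655.4·(-0.01394)/0.47964 + 308.5 = 289.4546, v = 702.3·(-0.04751)/0.47964 + 256.3 = 186.7382
M3: Pc = R·M3+t = (-0.12847, -0.01615, +0.51536); u = 655.4·(-0.12847)/0.51536 + 308.5 = 145.1274, v = 702.3·(-0.01615)/0.51536 + 256.3 = 234.2880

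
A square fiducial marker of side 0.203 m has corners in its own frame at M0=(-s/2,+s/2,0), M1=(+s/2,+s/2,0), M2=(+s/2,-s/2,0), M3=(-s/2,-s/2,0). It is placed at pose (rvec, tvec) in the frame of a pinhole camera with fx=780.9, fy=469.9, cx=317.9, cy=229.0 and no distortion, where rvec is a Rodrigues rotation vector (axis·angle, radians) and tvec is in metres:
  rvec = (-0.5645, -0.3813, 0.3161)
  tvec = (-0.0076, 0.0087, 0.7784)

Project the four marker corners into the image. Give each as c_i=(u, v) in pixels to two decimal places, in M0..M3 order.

c0=(187.42, 263.10) c1=(384.06, 310.46) c2=(409.09, 211.05) c3=(242.21, 163.94)

Intrinsics K: fx=780.9, fy=469.9, cx=317.9, cy=229.0
Marker side s = 0.203 m; corners in marker frame (Z=0):
  M0 = (-0.1015, +0.1015, 0)
  M1 = (+0.1015, +0.1015, 0)
  M2 = (+0.1015, -0.1015, 0)
  M3 = (-0.1015, -0.1015, 0)
rvec = (-0.5645, -0.3813, 0.3161), |rvec| = θ = 0.75098 rad = 43.028°
Rodrigues: sinθ=0.68235, 1−cosθ=0.26898; R = I + sinθ·[k]× + (1−cosθ)·[k]×²:
    [+0.88300 -0.18456 -0.43156]
    [+0.38987 +0.80036 +0.45543]
    [+0.26135 -0.57040 +0.77868]
t = (-0.0076, 0.0087, 0.7784) m
M0: Pc = R·M0+t = (-0.11596, +0.05036, +0.69398); u = 780.9·(-0.11596)/0.69398 + 317.9 = 187.4187, v = 469.9·(+0.05036)/0.69398 + 229.0 = 263.1026
M1: Pc = R·M1+t = (+0.06329, +0.12951, +0.74703); u = 780.9·(+0.06329)/0.74703 + 317.9 = 384.0618, v = 469.9·(+0.12951)/0.74703 + 229.0 = 310.4641
M2: Pc = R·M2+t = (+0.10076, -0.03296, +0.86282); u = 780.9·(+0.10076)/0.86282 + 317.9 = 409.0906, v = 469.9·(-0.03296)/0.86282 + 229.0 = 211.0471
M3: Pc = R·M3+t = (-0.07849, -0.11211, +0.80977); u = 780.9·(-0.07849)/0.80977 + 317.9 = 242.2060, v = 469.9·(-0.11211)/0.80977 + 229.0 = 163.9443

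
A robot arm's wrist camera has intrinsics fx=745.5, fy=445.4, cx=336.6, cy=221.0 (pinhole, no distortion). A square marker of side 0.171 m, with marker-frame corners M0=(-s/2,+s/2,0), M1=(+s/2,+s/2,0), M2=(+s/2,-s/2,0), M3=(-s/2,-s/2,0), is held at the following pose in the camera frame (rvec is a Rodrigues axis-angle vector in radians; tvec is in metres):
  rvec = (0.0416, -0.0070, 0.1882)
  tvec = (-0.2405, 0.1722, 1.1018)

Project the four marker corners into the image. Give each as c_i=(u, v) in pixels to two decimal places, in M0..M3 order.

c0=(106.75, 317.85) c1=(220.34, 330.56) c2=(241.31, 263.25) c3=(127.03, 250.35)

Intrinsics K: fx=745.5, fy=445.4, cx=336.6, cy=221.0
Marker side s = 0.171 m; corners in marker frame (Z=0):
  M0 = (-0.0855, +0.0855, 0)
  M1 = (+0.0855, +0.0855, 0)
  M2 = (+0.0855, -0.0855, 0)
  M3 = (-0.0855, -0.0855, 0)
rvec = (0.0416, -0.0070, 0.1882), |rvec| = θ = 0.19287 rad = 11.051°
Rodrigues: sinθ=0.19168, 1−cosθ=0.01854; R = I + sinθ·[k]× + (1−cosθ)·[k]×²:
    [+0.98232 -0.18718 -0.00305]
    [+0.18689 +0.98148 -0.04200]
    [+0.01086 +0.04069 +0.99911]
t = (-0.2405, 0.1722, 1.1018) m
M0: Pc = R·M0+t = (-0.34049, +0.24014, +1.10435); u = 745.5·(-0.34049)/1.10435 + 336.6 = 106.7480, v = 445.4·(+0.24014)/1.10435 + 221.0 = 317.8509
M1: Pc = R·M1+t = (-0.17252, +0.27210, +1.10621); u = 745.5·(-0.17252)/1.10621 + 336.6 = 220.3376, v = 445.4·(+0.27210)/1.10621 + 221.0 = 330.5559
M2: Pc = R·M2+t = (-0.14051, +0.10426, +1.09925); u = 745.5·(-0.14051)/1.09925 + 336.6 = 241.3092, v = 445.4·(+0.10426)/1.09925 + 221.0 = 263.2456
M3: Pc = R·M3+t = (-0.30848, +0.07230, +1.09739); u = 745.5·(-0.30848)/1.09739 + 336.6 = 127.0350, v = 445.4·(+0.07230)/1.09739 + 221.0 = 250.3461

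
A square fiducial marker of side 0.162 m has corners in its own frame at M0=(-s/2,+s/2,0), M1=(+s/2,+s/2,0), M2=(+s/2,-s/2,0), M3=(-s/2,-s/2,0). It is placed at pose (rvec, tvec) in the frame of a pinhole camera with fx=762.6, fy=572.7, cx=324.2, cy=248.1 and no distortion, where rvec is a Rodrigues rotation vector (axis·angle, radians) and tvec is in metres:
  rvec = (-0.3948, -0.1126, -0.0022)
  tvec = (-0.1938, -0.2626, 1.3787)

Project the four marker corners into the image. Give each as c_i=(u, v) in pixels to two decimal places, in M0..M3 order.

c0=(169.06, 167.06) c1=(261.60, 169.48) c2=(262.25, 112.55) c3=(173.82, 109.52)

Intrinsics K: fx=762.6, fy=572.7, cx=324.2, cy=248.1
Marker side s = 0.162 m; corners in marker frame (Z=0):
  M0 = (-0.0810, +0.0810, 0)
  M1 = (+0.0810, +0.0810, 0)
  M2 = (+0.0810, -0.0810, 0)
  M3 = (-0.0810, -0.0810, 0)
rvec = (-0.3948, -0.1126, -0.0022), |rvec| = θ = 0.41055 rad = 23.523°
Rodrigues: sinθ=0.39911, 1−cosθ=0.08310; R = I + sinθ·[k]× + (1−cosθ)·[k]×²:
    [+0.99375 +0.02406 -0.10904]
    [+0.01978 +0.92315 +0.38392]
    [+0.10989 -0.38368 +0.91690]
t = (-0.1938, -0.2626, 1.3787) m
M0: Pc = R·M0+t = (-0.27234, -0.18943, +1.33872); u = 762.6·(-0.27234)/1.33872 + 324.2 = 169.0591, v = 572.7·(-0.18943)/1.33872 + 248.1 = 167.0639
M1: Pc = R·M1+t = (-0.11136, -0.18622, +1.35652); u = 762.6·(-0.11136)/1.35652 + 324.2 = 261.5976, v = 572.7·(-0.18622)/1.35652 + 248.1 = 169.4801
M2: Pc = R·M2+t = (-0.11526, -0.33577, +1.41868); u = 762.6·(-0.11526)/1.41868 + 324.2 = 262.2456, v = 572.7·(-0.33577)/1.41868 + 248.1 = 112.5532
M3: Pc = R·M3+t = (-0.27624, -0.33898, +1.40088); u = 762.6·(-0.27624)/1.40088 + 324.2 = 173.8212, v = 572.7·(-0.33898)/1.40088 + 248.1 = 109.5208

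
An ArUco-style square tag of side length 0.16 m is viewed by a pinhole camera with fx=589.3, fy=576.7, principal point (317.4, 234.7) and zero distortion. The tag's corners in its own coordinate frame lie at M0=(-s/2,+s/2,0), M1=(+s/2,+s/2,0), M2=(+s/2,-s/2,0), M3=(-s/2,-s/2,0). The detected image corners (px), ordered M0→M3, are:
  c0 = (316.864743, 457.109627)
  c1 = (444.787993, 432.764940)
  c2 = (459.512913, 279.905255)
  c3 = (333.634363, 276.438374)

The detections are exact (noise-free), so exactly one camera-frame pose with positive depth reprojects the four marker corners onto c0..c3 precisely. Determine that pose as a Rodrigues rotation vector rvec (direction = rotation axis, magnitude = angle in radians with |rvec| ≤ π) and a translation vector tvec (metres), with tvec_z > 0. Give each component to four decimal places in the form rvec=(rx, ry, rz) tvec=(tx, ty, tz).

Intrinsics K: fx=589.3, fy=576.7, cx=317.4, cy=234.7
Marker side s = 0.16 m; corners in marker frame (Z=0):
  M0 = (-0.0800, +0.0800, 0)
  M1 = (+0.0800, +0.0800, 0)
  M2 = (+0.0800, -0.0800, 0)
  M3 = (-0.0800, -0.0800, 0)
Detected image corners:
  c0 = (316.864743, 457.109627) px
  c1 = (444.787993, 432.764940) px
  c2 = (459.512913, 279.905255) px
  c3 = (333.634363, 276.438374) px
Planar DLT: solve 8×8 A·h = b for H (H[2,2]=1):
  H  [+1198.99584 -86.66777 +393.98183]
  H  [+312.06345 +1045.45996 +361.31110]
  H  [+1.04412 +0.02886 +1.00000]
B = K⁻¹H; ‖b₁‖=1.808642, ‖b₂‖=1.808642; λ = 2/(‖b₁‖+‖b₂‖) = 0.552901, sign → tz>0 ⇒ λ=+0.552901
r₁ = λ·B[:,0] = (+0.81400,+0.06424,+0.57730); r₂ = λ·B[:,1] = (-0.08991,+0.99582,+0.01596)
r₃ = r₁×r₂ = (-0.57386,-0.06489,+0.81638); SVD([r₁ r₂ r₃]) → R = UVᵀ:
  R  [+0.81400 -0.08991 -0.57386]
  R  [+0.06424 +0.99582 -0.06489]
  R  [+0.57730 +0.01596 +0.81638]
t = (+0.07185, +0.12139, +0.55290) m
tr R = 2.626204; θ = arccos((tr R − 1)/2) = 0.621335 rad = 35.600°
axis k = ((R−Rᵀ)₃₂, (R−Rᵀ)₁₃, (R−Rᵀ)₂₁) / (2 sinθ) = (+0.069447, -0.988760, +0.132406)
rvec = θ·k = (+0.043150, -0.614351, +0.082268)

rvec=(0.0431, -0.6144, 0.0823) tvec=(0.0719, 0.1214, 0.5529)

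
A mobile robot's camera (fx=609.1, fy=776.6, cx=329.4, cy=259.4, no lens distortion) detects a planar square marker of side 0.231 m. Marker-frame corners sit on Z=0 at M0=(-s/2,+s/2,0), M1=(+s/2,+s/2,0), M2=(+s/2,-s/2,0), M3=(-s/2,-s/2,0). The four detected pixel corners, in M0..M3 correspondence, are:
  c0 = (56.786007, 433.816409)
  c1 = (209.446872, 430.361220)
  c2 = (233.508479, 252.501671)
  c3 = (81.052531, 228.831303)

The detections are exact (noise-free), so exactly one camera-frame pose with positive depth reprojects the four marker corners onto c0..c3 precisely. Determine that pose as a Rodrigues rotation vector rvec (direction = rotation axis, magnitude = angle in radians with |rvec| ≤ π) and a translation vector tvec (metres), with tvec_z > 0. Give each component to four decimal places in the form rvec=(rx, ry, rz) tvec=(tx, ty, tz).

Intrinsics K: fx=609.1, fy=776.6, cx=329.4, cy=259.4
Marker side s = 0.231 m; corners in marker frame (Z=0):
  M0 = (-0.1155, +0.1155, 0)
  M1 = (+0.1155, +0.1155, 0)
  M2 = (+0.1155, -0.1155, 0)
  M3 = (-0.1155, -0.1155, 0)
Detected image corners:
  c0 = (56.786007, 433.816409) px
  c1 = (209.446872, 430.361220) px
  c2 = (233.508479, 252.501671) px
  c3 = (81.052531, 228.831303) px
Planar DLT: solve 8×8 A·h = b for H (H[2,2]=1):
  H  [+748.80705 -91.42132 +150.43449]
  H  [+247.88085 +855.01371 +337.73440]
  H  [+0.60866 +0.09059 +1.00000]
B = K⁻¹H; ‖b₁‖=1.092824, ‖b₂‖=1.092824; λ = 2/(‖b₁‖+‖b₂‖) = 0.915061, sign → tz>0 ⇒ λ=+0.915061
r₁ = λ·B[:,0] = (+0.82374,+0.10604,+0.55696); r₂ = λ·B[:,1] = (-0.18217,+0.97977,+0.08290)
r₃ = r₁×r₂ = (-0.53690,-0.16975,+0.82639); SVD([r₁ r₂ r₃]) → R = UVᵀ:
  R  [+0.82374 -0.18217 -0.53690]
  R  [+0.10604 +0.97977 -0.16975]
  R  [+0.55696 +0.08290 +0.82639]
t = (-0.26886, +0.09230, +0.91506) m
tr R = 2.629899; θ = arccos((tr R − 1)/2) = 0.618154 rad = 35.418°
axis k = ((R−Rᵀ)₃₂, (R−Rᵀ)₁₃, (R−Rᵀ)₂₁) / (2 sinθ) = (+0.217975, -0.943745, +0.248661)
rvec = θ·k = (+0.134742, -0.583380, +0.153711)

rvec=(0.1347, -0.5834, 0.1537) tvec=(-0.2689, 0.0923, 0.9151)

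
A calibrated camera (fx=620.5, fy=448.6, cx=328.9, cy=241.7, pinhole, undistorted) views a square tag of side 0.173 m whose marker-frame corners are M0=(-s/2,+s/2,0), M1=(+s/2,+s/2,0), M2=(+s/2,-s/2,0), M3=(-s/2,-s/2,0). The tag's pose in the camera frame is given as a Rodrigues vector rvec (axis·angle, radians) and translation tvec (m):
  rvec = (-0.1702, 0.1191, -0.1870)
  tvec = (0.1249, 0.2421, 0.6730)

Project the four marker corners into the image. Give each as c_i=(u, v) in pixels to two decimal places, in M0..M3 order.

Intrinsics K: fx=620.5, fy=448.6, cx=328.9, cy=241.7
Marker side s = 0.173 m; corners in marker frame (Z=0):
  M0 = (-0.0865, +0.0865, 0)
  M1 = (+0.0865, +0.0865, 0)
  M2 = (+0.0865, -0.0865, 0)
  M3 = (-0.0865, -0.0865, 0)
rvec = (-0.1702, 0.1191, -0.1870), |rvec| = θ = 0.27950 rad = 16.014°
Rodrigues: sinθ=0.27588, 1−cosθ=0.03881; R = I + sinθ·[k]× + (1−cosθ)·[k]×²:
    [+0.97558 +0.17451 +0.13337]
    [-0.19464 +0.96824 +0.15693]
    [-0.10174 -0.17906 +0.97856]
t = (0.1249, 0.2421, 0.6730) m
M0: Pc = R·M0+t = (+0.05561, +0.34269, +0.66631); u = 620.5·(+0.05561)/0.66631 + 328.9 = 380.6835, v = 448.6·(+0.34269)/0.66631 + 241.7 = 472.4182
M1: Pc = R·M1+t = (+0.22438, +0.30902, +0.64871); u = 620.5·(+0.22438)/0.64871 + 328.9 = 543.5248, v = 448.6·(+0.30902)/0.64871 + 241.7 = 455.3924
M2: Pc = R·M2+t = (+0.19419, +0.14151, +0.67969); u = 620.5·(+0.19419)/0.67969 + 328.9 = 506.1828, v = 448.6·(+0.14151)/0.67969 + 241.7 = 335.0983
M3: Pc = R·M3+t = (+0.02542, +0.17518, +0.69729); u = 620.5·(+0.02542)/0.69729 + 328.9 = 351.5183, v = 448.6·(+0.17518)/0.69729 + 241.7 = 354.4044

c0=(380.68, 472.42) c1=(543.52, 455.39) c2=(506.18, 335.10) c3=(351.52, 354.40)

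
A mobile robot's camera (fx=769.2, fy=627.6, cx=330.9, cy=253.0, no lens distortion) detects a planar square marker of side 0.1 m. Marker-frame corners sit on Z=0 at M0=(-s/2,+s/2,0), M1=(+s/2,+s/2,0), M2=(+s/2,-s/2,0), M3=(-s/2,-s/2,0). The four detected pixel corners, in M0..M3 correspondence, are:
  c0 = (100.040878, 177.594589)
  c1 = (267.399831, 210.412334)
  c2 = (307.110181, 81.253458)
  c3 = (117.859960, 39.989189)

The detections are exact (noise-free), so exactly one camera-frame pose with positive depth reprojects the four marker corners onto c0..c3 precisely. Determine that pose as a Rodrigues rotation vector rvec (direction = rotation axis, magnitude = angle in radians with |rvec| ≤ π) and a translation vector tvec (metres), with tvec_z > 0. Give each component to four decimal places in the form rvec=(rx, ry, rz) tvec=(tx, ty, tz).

Intrinsics K: fx=769.2, fy=627.6, cx=330.9, cy=253.0
Marker side s = 0.1 m; corners in marker frame (Z=0):
  M0 = (-0.0500, +0.0500, 0)
  M1 = (+0.0500, +0.0500, 0)
  M2 = (+0.0500, -0.0500, 0)
  M3 = (-0.0500, -0.0500, 0)
Detected image corners:
  c0 = (100.040878, 177.594589) px
  c1 = (267.399831, 210.412334) px
  c2 = (307.110181, 81.253458) px
  c3 = (117.859960, 39.989189) px
Planar DLT: solve 8×8 A·h = b for H (H[2,2]=1):
  H  [+1831.50311 -37.01745 +198.43448]
  H  [+403.34058 +1495.28392 +131.81595]
  H  [+0.27977 +1.27288 +1.00000]
B = K⁻¹H; ‖b₁‖=2.338760, ‖b₂‖=2.338760; λ = 2/(‖b₁‖+‖b₂‖) = 0.427577, sign → tz>0 ⇒ λ=+0.427577
r₁ = λ·B[:,0] = (+0.96662,+0.22657,+0.11962); r₂ = λ·B[:,1] = (-0.25471,+0.79932,+0.54425)
r₃ = r₁×r₂ = (+0.02769,-0.55656,+0.83035); SVD([r₁ r₂ r₃]) → R = UVᵀ:
  R  [+0.96662 -0.25471 +0.02769]
  R  [+0.22657 +0.79932 -0.55656]
  R  [+0.11962 +0.54425 +0.83035]
t = (-0.07363, -0.08256, +0.42758) m
tr R = 2.596289; θ = arccos((tr R − 1)/2) = 0.646588 rad = 37.047°
axis k = ((R−Rᵀ)₃₂, (R−Rᵀ)₁₃, (R−Rᵀ)₂₁) / (2 sinθ) = (+0.913587, -0.076295, +0.399422)
rvec = θ·k = (+0.590714, -0.049332, +0.258261)

rvec=(0.5907, -0.0493, 0.2583) tvec=(-0.0736, -0.0826, 0.4276)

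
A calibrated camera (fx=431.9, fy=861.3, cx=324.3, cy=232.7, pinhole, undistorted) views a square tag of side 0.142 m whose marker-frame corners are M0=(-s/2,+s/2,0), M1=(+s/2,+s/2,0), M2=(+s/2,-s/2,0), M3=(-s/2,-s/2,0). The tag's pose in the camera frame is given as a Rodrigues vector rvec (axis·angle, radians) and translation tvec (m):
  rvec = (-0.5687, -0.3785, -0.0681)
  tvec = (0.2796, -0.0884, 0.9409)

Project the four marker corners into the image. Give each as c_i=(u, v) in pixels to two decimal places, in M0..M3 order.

c0=(435.16, 201.83) c1=(490.15, 208.90) c2=(467.95, 107.96) c3=(415.95, 95.89)

Intrinsics K: fx=431.9, fy=861.3, cx=324.3, cy=232.7
Marker side s = 0.142 m; corners in marker frame (Z=0):
  M0 = (-0.0710, +0.0710, 0)
  M1 = (+0.0710, +0.0710, 0)
  M2 = (+0.0710, -0.0710, 0)
  M3 = (-0.0710, -0.0710, 0)
rvec = (-0.5687, -0.3785, -0.0681), |rvec| = θ = 0.68653 rad = 39.335°
Rodrigues: sinθ=0.63385, 1−cosθ=0.22655; R = I + sinθ·[k]× + (1−cosθ)·[k]×²:
    [+0.92891 +0.16634 -0.33084]
    [+0.04059 +0.84231 +0.53746]
    [+0.36808 -0.51268 +0.77568]
t = (0.2796, -0.0884, 0.9409) m
M0: Pc = R·M0+t = (+0.22546, -0.03148, +0.87837); u = 431.9·(+0.22546)/0.87837 + 324.3 = 435.1594, v = 861.3·(-0.03148)/0.87837 + 232.7 = 201.8340
M1: Pc = R·M1+t = (+0.35736, -0.02571, +0.93063); u = 431.9·(+0.35736)/0.93063 + 324.3 = 490.1494, v = 861.3·(-0.02571)/0.93063 + 232.7 = 208.9019
M2: Pc = R·M2+t = (+0.33374, -0.14532, +1.00343); u = 431.9·(+0.33374)/1.00343 + 324.3 = 467.9501, v = 861.3·(-0.14532)/1.00343 + 232.7 = 107.9621
M3: Pc = R·M3+t = (+0.20184, -0.15109, +0.95117); u = 431.9·(+0.20184)/0.95117 + 324.3 = 415.9490, v = 861.3·(-0.15109)/0.95117 + 232.7 = 95.8886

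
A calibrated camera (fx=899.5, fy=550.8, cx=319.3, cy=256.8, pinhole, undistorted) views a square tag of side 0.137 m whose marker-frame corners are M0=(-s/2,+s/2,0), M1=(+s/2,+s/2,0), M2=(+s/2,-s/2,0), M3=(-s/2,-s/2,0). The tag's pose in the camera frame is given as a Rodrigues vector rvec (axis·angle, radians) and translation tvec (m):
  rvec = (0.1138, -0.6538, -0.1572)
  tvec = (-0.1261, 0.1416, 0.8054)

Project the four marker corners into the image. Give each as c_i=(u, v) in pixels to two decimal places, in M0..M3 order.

c0=(119.48, 414.02) c1=(251.07, 383.09) c2=(233.19, 297.63) c3=(95.97, 320.17)

Intrinsics K: fx=899.5, fy=550.8, cx=319.3, cy=256.8
Marker side s = 0.137 m; corners in marker frame (Z=0):
  M0 = (-0.0685, +0.0685, 0)
  M1 = (+0.0685, +0.0685, 0)
  M2 = (+0.0685, -0.0685, 0)
  M3 = (-0.0685, -0.0685, 0)
rvec = (0.1138, -0.6538, -0.1572), |rvec| = θ = 0.68199 rad = 39.075°
Rodrigues: sinθ=0.63034, 1−cosθ=0.22368; R = I + sinθ·[k]× + (1−cosθ)·[k]×²:
    [+0.78255 +0.10951 -0.61289]
    [-0.18108 +0.98189 -0.05575]
    [+0.59568 +0.15461 +0.78820]
t = (-0.1261, 0.1416, 0.8054) m
M0: Pc = R·M0+t = (-0.17220, +0.22126, +0.77519); u = 899.5·(-0.17220)/0.77519 + 319.3 = 119.4819, v = 550.8·(+0.22126)/0.77519 + 256.8 = 414.0159
M1: Pc = R·M1+t = (-0.06499, +0.19646, +0.85679); u = 899.5·(-0.06499)/0.85679 + 319.3 = 251.0665, v = 550.8·(+0.19646)/0.85679 + 256.8 = 383.0937
M2: Pc = R·M2+t = (-0.08000, +0.06194, +0.83561); u = 899.5·(-0.08000)/0.83561 + 319.3 = 233.1865, v = 550.8·(+0.06194)/0.83561 + 256.8 = 297.6262
M3: Pc = R·M3+t = (-0.18721, +0.08674, +0.75401); u = 899.5·(-0.18721)/0.75401 + 319.3 = 95.9703, v = 550.8·(+0.08674)/0.75401 + 256.8 = 320.1667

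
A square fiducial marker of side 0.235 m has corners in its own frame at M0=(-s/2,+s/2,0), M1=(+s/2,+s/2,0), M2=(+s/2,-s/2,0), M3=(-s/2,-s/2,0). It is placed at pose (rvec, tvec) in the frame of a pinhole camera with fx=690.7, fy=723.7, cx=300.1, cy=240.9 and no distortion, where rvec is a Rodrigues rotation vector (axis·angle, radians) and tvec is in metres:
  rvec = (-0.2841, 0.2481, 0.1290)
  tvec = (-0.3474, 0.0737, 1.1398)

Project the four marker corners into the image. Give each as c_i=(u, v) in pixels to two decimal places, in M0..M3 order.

Intrinsics K: fx=690.7, fy=723.7, cx=300.1, cy=240.9
Marker side s = 0.235 m; corners in marker frame (Z=0):
  M0 = (-0.1175, +0.1175, 0)
  M1 = (+0.1175, +0.1175, 0)
  M2 = (+0.1175, -0.1175, 0)
  M3 = (-0.1175, -0.1175, 0)
rvec = (-0.2841, 0.2481, 0.1290), |rvec| = θ = 0.39863 rad = 22.840°
Rodrigues: sinθ=0.38816, 1−cosθ=0.07841; R = I + sinθ·[k]× + (1−cosθ)·[k]×²:
    [+0.96142 -0.16039 +0.22350]
    [+0.09083 +0.95196 +0.29243]
    [-0.25966 -0.26084 +0.92980]
t = (-0.3474, 0.0737, 1.1398) m
M0: Pc = R·M0+t = (-0.47921, +0.17488, +1.13966); u = 690.7·(-0.47921)/1.13966 + 300.1 = 9.6700, v = 723.7·(+0.17488)/1.13966 + 240.9 = 351.9530
M1: Pc = R·M1+t = (-0.25328, +0.19623, +1.07864); u = 690.7·(-0.25328)/1.07864 + 300.1 = 137.9144, v = 723.7·(+0.19623)/1.07864 + 240.9 = 372.5571
M2: Pc = R·M2+t = (-0.21559, -0.02748, +1.13994); u = 690.7·(-0.21559)/1.13994 + 300.1 = 169.4733, v = 723.7·(-0.02748)/1.13994 + 240.9 = 223.4522
M3: Pc = R·M3+t = (-0.44152, -0.04883, +1.20096); u = 690.7·(-0.44152)/1.20096 + 300.1 = 46.1710, v = 723.7·(-0.04883)/1.20096 + 240.9 = 211.4758

c0=(9.67, 351.95) c1=(137.91, 372.56) c2=(169.47, 223.45) c3=(46.17, 211.48)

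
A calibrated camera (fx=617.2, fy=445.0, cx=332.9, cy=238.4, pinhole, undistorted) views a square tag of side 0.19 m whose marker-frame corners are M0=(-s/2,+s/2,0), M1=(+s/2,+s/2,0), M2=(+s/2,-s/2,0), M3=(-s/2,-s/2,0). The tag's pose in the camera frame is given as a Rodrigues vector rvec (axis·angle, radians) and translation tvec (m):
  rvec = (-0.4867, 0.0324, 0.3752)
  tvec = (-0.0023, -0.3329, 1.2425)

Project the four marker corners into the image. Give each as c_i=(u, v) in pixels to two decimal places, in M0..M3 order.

Intrinsics K: fx=617.2, fy=445.0, cx=332.9, cy=238.4
Marker side s = 0.19 m; corners in marker frame (Z=0):
  M0 = (-0.0950, +0.0950, 0)
  M1 = (+0.0950, +0.0950, 0)
  M2 = (+0.0950, -0.0950, 0)
  M3 = (-0.0950, -0.0950, 0)
rvec = (-0.4867, 0.0324, 0.3752), |rvec| = θ = 0.61539 rad = 35.259°
Rodrigues: sinθ=0.57727, 1−cosθ=0.18345; R = I + sinθ·[k]× + (1−cosθ)·[k]×²:
    [+0.93130 -0.35960 -0.05807]
    [+0.34432 +0.81706 +0.46245]
    [-0.11885 -0.45067 +0.88474]
t = (-0.0023, -0.3329, 1.2425) m
M0: Pc = R·M0+t = (-0.12494, -0.28799, +1.21098); u = 617.2·(-0.12494)/1.21098 + 332.9 = 269.2241, v = 445.0·(-0.28799)/1.21098 + 238.4 = 132.5717
M1: Pc = R·M1+t = (+0.05201, -0.22257, +1.18840); u = 617.2·(+0.05201)/1.18840 + 332.9 = 359.9123, v = 445.0·(-0.22257)/1.18840 + 238.4 = 155.0582
M2: Pc = R·M2+t = (+0.12034, -0.37781, +1.27402); u = 617.2·(+0.12034)/1.27402 + 332.9 = 391.1965, v = 445.0·(-0.37781)/1.27402 + 238.4 = 106.4358
M3: Pc = R·M3+t = (-0.05661, -0.44323, +1.29660); u = 617.2·(-0.05661)/1.29660 + 332.9 = 305.9524, v = 445.0·(-0.44323)/1.29660 + 238.4 = 86.2812

c0=(269.22, 132.57) c1=(359.91, 155.06) c2=(391.20, 106.44) c3=(305.95, 86.28)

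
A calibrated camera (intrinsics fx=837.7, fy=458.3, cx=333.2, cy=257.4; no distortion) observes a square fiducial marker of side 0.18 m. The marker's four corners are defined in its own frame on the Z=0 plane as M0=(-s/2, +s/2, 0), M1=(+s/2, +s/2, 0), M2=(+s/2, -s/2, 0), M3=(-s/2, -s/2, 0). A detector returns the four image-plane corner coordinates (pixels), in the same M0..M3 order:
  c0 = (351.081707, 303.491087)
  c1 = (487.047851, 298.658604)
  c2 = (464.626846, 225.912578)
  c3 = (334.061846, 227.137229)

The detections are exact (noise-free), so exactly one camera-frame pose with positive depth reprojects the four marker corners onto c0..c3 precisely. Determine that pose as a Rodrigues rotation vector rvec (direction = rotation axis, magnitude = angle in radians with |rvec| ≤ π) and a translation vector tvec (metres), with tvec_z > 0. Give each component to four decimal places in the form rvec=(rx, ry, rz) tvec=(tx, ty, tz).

Intrinsics K: fx=837.7, fy=458.3, cx=333.2, cy=257.4
Marker side s = 0.18 m; corners in marker frame (Z=0):
  M0 = (-0.0900, +0.0900, 0)
  M1 = (+0.0900, +0.0900, 0)
  M2 = (+0.0900, -0.0900, 0)
  M3 = (-0.0900, -0.0900, 0)
Detected image corners:
  c0 = (351.081707, 303.491087) px
  c1 = (487.047851, 298.658604) px
  c2 = (464.626846, 225.912578) px
  c3 = (334.061846, 227.137229) px
Planar DLT: solve 8×8 A·h = b for H (H[2,2]=1):
  H  [+845.64937 +2.13665 +410.51903]
  H  [+51.51504 +344.45800 +262.88117]
  H  [+0.25816 -0.26336 +1.00000]
B = K⁻¹H; ‖b₁‖=0.943400, ‖b₂‖=0.943400; λ = 2/(‖b₁‖+‖b₂‖) = 1.059996, sign → tz>0 ⇒ λ=+1.059996
r₁ = λ·B[:,0] = (+0.96121,-0.03454,+0.27365); r₂ = λ·B[:,1] = (+0.11374,+0.95348,-0.27917)
r₃ = r₁×r₂ = (-0.25128,+0.29946,+0.92043); SVD([r₁ r₂ r₃]) → R = UVᵀ:
  R  [+0.96121 +0.11374 -0.25128]
  R  [-0.03454 +0.95348 +0.29946]
  R  [+0.27365 -0.27917 +0.92043]
t = (+0.09784, +0.01268, +1.06000) m
tr R = 2.835117; θ = arccos((tr R − 1)/2) = 0.408901 rad = 23.428°
axis k = ((R−Rᵀ)₃₂, (R−Rᵀ)₁₃, (R−Rᵀ)₂₁) / (2 sinθ) = (-0.727648, -0.660117, -0.186478)
rvec = θ·k = (-0.297536, -0.269922, -0.076251)

rvec=(-0.2975, -0.2699, -0.0763) tvec=(0.0978, 0.0127, 1.0600)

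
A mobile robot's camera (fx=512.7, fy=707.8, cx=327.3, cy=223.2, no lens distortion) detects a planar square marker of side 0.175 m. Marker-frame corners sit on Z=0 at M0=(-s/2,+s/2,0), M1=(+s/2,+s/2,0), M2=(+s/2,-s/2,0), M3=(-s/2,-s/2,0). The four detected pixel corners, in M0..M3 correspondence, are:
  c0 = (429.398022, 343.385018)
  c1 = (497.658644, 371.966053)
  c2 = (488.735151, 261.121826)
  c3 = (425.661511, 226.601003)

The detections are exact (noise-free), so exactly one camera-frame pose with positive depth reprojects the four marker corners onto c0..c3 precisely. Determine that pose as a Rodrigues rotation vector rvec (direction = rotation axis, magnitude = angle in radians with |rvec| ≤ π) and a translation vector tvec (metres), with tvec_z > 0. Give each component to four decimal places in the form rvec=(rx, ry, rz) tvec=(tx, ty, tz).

Intrinsics K: fx=512.7, fy=707.8, cx=327.3, cy=223.2
Marker side s = 0.175 m; corners in marker frame (Z=0):
  M0 = (-0.0875, +0.0875, 0)
  M1 = (+0.0875, +0.0875, 0)
  M2 = (+0.0875, -0.0875, 0)
  M3 = (-0.0875, -0.0875, 0)
Detected image corners:
  c0 = (429.398022, 343.385018) px
  c1 = (497.658644, 371.966053) px
  c2 = (488.735151, 261.121826) px
  c3 = (425.661511, 226.601003) px
Planar DLT: solve 8×8 A·h = b for H (H[2,2]=1):
  H  [+574.84460 -190.35931 +461.47636]
  H  [+311.84834 +501.35300 +298.91259]
  H  [+0.43497 -0.49329 +1.00000]
B = K⁻¹H; ‖b₁‖=0.996399, ‖b₂‖=0.996399; λ = 2/(‖b₁‖+‖b₂‖) = 1.003614, sign → tz>0 ⇒ λ=+1.003614
r₁ = λ·B[:,0] = (+0.84658,+0.30452,+0.43654); r₂ = λ·B[:,1] = (-0.05658,+0.86700,-0.49508)
r₃ = r₁×r₂ = (-0.52924,+0.39442,+0.75122); SVD([r₁ r₂ r₃]) → R = UVᵀ:
  R  [+0.84658 -0.05658 -0.52924]
  R  [+0.30452 +0.86700 +0.39442]
  R  [+0.43654 -0.49508 +0.75122]
t = (+0.26265, +0.10736, +1.00361) m
tr R = 2.464806; θ = arccos((tr R − 1)/2) = 0.748952 rad = 42.912°
axis k = ((R−Rᵀ)₃₂, (R−Rᵀ)₁₃, (R−Rᵀ)₂₁) / (2 sinθ) = (-0.653208, -0.709226, +0.265175)
rvec = θ·k = (-0.489221, -0.531176, +0.198603)

rvec=(-0.4892, -0.5312, 0.1986) tvec=(0.2627, 0.1074, 1.0036)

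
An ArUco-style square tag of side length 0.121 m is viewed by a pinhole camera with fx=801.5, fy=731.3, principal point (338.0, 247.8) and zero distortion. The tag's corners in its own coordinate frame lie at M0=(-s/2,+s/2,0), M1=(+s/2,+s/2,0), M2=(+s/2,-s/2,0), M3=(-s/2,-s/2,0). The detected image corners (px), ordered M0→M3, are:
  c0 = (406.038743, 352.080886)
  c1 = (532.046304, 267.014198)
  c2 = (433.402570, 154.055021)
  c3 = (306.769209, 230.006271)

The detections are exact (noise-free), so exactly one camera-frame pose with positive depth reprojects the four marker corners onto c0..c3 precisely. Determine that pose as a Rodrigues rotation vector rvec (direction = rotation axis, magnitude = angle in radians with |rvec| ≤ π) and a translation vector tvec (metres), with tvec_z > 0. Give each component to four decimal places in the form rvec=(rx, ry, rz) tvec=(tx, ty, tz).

rvec=(-0.2571, -0.1990, -0.6119) tvec=(0.0611, 0.0007, 0.5948)

Intrinsics K: fx=801.5, fy=731.3, cx=338.0, cy=247.8
Marker side s = 0.121 m; corners in marker frame (Z=0):
  M0 = (-0.0605, +0.0605, 0)
  M1 = (+0.0605, +0.0605, 0)
  M2 = (+0.0605, -0.0605, 0)
  M3 = (-0.0605, -0.0605, 0)
Detected image corners:
  c0 = (406.038743, 352.080886) px
  c1 = (532.046304, 267.014198) px
  c2 = (433.402570, 154.055021) px
  c3 = (306.769209, 230.006271) px
Planar DLT: solve 8×8 A·h = b for H (H[2,2]=1):
  H  [+1226.70383 +691.82116 +420.32953]
  H  [-555.48110 +894.94625 +248.66166]
  H  [+0.43542 -0.30015 +1.00000]
B = K⁻¹H; ‖b₁‖=1.681241, ‖b₂‖=1.681241; λ = 2/(‖b₁‖+‖b₂‖) = 0.594799, sign → tz>0 ⇒ λ=+0.594799
r₁ = λ·B[:,0] = (+0.80113,-0.53955,+0.25899); r₂ = λ·B[:,1] = (+0.58869,+0.78839,-0.17853)
r₃ = r₁×r₂ = (-0.10786,+0.29549,+0.94924); SVD([r₁ r₂ r₃]) → R = UVᵀ:
  R  [+0.80113 +0.58869 -0.10786]
  R  [-0.53955 +0.78839 +0.29549]
  R  [+0.25899 -0.17853 +0.94924]
t = (+0.06110, +0.00070, +0.59480) m
tr R = 2.538761; θ = arccos((tr R − 1)/2) = 0.692926 rad = 39.702°
axis k = ((R−Rᵀ)₃₂, (R−Rᵀ)₁₃, (R−Rᵀ)₂₁) / (2 sinθ) = (-0.371031, -0.287138, -0.883113)
rvec = θ·k = (-0.257097, -0.198965, -0.611931)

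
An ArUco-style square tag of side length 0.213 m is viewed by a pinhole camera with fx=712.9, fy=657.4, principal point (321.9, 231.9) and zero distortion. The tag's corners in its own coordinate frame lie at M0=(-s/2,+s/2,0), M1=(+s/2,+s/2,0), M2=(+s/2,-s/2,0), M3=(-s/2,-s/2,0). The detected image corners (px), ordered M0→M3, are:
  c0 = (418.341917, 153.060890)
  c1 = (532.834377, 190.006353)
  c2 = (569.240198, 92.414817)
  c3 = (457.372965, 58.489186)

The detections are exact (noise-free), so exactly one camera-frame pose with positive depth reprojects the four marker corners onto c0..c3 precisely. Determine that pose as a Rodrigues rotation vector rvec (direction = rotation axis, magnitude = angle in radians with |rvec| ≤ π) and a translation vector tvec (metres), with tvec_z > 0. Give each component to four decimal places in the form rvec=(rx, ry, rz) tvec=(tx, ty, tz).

rvec=(-0.2036, 0.0892, 0.3661) tvec=(0.3112, -0.2142, 1.2881)

Intrinsics K: fx=712.9, fy=657.4, cx=321.9, cy=231.9
Marker side s = 0.213 m; corners in marker frame (Z=0):
  M0 = (-0.1065, +0.1065, 0)
  M1 = (+0.1065, +0.1065, 0)
  M2 = (+0.1065, -0.1065, 0)
  M3 = (-0.1065, -0.1065, 0)
Detected image corners:
  c0 = (418.341917, 153.060890) px
  c1 = (532.834377, 190.006353) px
  c2 = (569.240198, 92.414817) px
  c3 = (457.372965, 58.489186) px
Planar DLT: solve 8×8 A·h = b for H (H[2,2]=1):
  H  [+483.97906 -246.74843 +494.15369]
  H  [+154.44685 +433.63102 +122.59211]
  H  [-0.09564 -0.14077 +1.00000]
B = K⁻¹H; ‖b₁‖=0.776352, ‖b₂‖=0.776352; λ = 2/(‖b₁‖+‖b₂‖) = 1.288076, sign → tz>0 ⇒ λ=+1.288076
r₁ = λ·B[:,0] = (+0.93008,+0.34607,-0.12319); r₂ = λ·B[:,1] = (-0.36395,+0.91360,-0.18132)
r₃ = r₁×r₂ = (+0.04980,+0.21348,+0.97568); SVD([r₁ r₂ r₃]) → R = UVᵀ:
  R  [+0.93008 -0.36395 +0.04980]
  R  [+0.34607 +0.91360 +0.21348]
  R  [-0.12319 -0.18132 +0.97568]
t = (+0.31123, -0.21417, +1.28808) m
tr R = 2.819359; θ = arccos((tr R − 1)/2) = 0.428285 rad = 24.539°
axis k = ((R−Rᵀ)₃₂, (R−Rᵀ)₁₃, (R−Rᵀ)₂₁) / (2 sinθ) = (-0.475314, +0.208265, +0.854811)
rvec = θ·k = (-0.203570, +0.089197, +0.366103)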